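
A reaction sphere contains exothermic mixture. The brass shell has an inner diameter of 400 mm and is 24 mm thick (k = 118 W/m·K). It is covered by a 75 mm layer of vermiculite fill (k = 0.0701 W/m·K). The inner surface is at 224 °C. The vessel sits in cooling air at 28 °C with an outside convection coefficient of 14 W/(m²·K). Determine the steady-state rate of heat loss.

For a spherical shell R = (1/r₁ − 1/r₂)/(4πk); film R = 1/(h·4πr²). In series:
R_brass shell = (1/0.2 − 1/0.224)/(4π×118) = 3.613×10^-4 K/W
R_vermiculite fill = (1/0.224 − 1/0.299)/(4π×0.0701) = 1.271 K/W
R_outer film = 1/(h·4πr_o²) = 1/(14×4π×0.299²) = 0.06358 K/W
R_total = 1.335 K/W
Q = ΔT/R_total = 196/1.335

Q ≈ 147 W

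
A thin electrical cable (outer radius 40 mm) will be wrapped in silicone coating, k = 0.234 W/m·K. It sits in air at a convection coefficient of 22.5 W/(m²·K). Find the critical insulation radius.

For a cylinder r_cr = k/h = 0.234/22.5
r_cr = 10.4 mm; since the bare radius (40 mm) is above r_cr, any added insulation will reduce heat loss.

r_cr ≈ 10.4 mm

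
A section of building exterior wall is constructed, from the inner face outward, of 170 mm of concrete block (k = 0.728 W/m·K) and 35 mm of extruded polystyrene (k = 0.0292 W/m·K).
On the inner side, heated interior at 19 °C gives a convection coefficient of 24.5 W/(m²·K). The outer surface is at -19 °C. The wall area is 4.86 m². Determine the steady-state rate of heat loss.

Treating each layer as a thermal resistance in series:
R_inner film = 1/(h_i·A) = 1/(24.5×4.86) = 0.008398 K/W
R_concrete block = L/(kA) = 0.17/(0.728×4.86) = 0.04805 K/W
R_extruded polystyrene = L/(kA) = 0.035/(0.0292×4.86) = 0.2466 K/W
R_total = 0.3031 K/W
Q = ΔT / R_total = 38 / 0.3031

Q ≈ 125 W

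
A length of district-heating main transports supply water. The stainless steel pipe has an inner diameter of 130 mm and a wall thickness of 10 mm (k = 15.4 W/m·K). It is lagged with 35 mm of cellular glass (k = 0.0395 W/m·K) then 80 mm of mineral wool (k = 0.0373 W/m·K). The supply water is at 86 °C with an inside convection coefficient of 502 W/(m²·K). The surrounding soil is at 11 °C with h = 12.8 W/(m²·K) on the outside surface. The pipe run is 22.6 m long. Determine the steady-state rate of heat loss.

Cylindrical conduction, so R = ln(r₂/r₁)/(2πkL) per layer, in series:
R_inner film = 1/(h_i·2πr₁L) = 1/(502×2π×0.065×22.6) = 2.158×10^-4 K/W
R_stainless steel pipe wall = ln(75/65)/(2π×15.4×22.6) = 6.544×10^-5 K/W
R_cellular glass = ln(110/75)/(2π×0.0395×22.6) = 0.06828 K/W
R_mineral wool = ln(190/110)/(2π×0.0373×22.6) = 0.1032 K/W
R_outer film = 1/(h_o·2πr_oL) = 1/(12.8×2π×0.19×22.6) = 0.002896 K/W
R_total = 0.1746 K/W
Q = ΔT/R_total = 75/0.1746

Q ≈ 429 W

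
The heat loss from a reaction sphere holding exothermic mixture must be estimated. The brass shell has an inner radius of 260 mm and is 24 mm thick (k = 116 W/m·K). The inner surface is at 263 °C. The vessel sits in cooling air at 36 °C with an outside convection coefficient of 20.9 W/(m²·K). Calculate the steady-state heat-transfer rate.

Spherical conduction: R = (1/r_in − 1/r_out)/(4πk) per layer; series-sum.
R_brass shell = (1/0.26 − 1/0.284)/(4π×116) = 2.23×10^-4 K/W
R_outer film = 1/(h·4πr_o²) = 1/(20.9×4π×0.284²) = 0.04721 K/W
R_total = 0.04743 K/W
Q = ΔT/R_total = 227/0.04743

Q ≈ 4790 W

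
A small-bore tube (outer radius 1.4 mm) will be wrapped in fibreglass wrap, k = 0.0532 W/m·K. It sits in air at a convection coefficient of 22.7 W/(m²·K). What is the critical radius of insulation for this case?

For a cylinder r_cr = k/h = 0.0532/22.7
r_cr = 2.34 mm; since the bare radius (1.4 mm) is below r_cr, adding a thin layer of insulation will *increase* heat loss.

r_cr ≈ 2.34 mm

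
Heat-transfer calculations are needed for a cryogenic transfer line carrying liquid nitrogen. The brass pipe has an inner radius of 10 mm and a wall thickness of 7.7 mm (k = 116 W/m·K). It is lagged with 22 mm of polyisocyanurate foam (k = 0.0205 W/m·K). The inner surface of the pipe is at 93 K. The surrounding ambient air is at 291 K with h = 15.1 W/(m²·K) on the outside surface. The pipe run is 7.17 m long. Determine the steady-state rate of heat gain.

Cylindrical conduction, so R = ln(r₂/r₁)/(2πkL) per layer, in series:
R_brass pipe wall = ln(17.7/10)/(2π×116×7.17) = 1.093×10^-4 K/W
R_polyisocyanurate foam = ln(39.7/17.7)/(2π×0.0205×7.17) = 0.8747 K/W
R_outer film = 1/(h_o·2πr_oL) = 1/(15.1×2π×0.0397×7.17) = 0.03703 K/W
R_total = 0.9118 K/W
Q = ΔT/R_total = 198/0.9118

Q ≈ 217 W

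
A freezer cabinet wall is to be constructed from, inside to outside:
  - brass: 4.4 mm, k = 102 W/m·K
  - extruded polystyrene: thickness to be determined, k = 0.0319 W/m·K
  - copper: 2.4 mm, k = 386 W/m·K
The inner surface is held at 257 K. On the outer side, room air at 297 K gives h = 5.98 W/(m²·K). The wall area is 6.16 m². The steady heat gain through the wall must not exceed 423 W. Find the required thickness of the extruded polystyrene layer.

Using the resistance-network approach (series):
R_brass = L/(kA) = 0.0044/(102×6.16) = 7.003×10^-6 K/W
R_copper = L/(kA) = 0.0024/(386×6.16) = 1.009×10^-6 K/W
R_outer film = 1/(h_o·A) = 1/(5.98×6.16) = 0.02715 K/W
Sum of the known resistances R_other = 0.02715 K/W
Required total resistance R_tot = ΔT/Q_allow = 40/423 = 0.09456 K/W
R_extruded polystyrene = R_tot − R_other = 0.06741 K/W
L = R·k·A = 0.06741×0.0319×6.16

L ≈ 13.2 mm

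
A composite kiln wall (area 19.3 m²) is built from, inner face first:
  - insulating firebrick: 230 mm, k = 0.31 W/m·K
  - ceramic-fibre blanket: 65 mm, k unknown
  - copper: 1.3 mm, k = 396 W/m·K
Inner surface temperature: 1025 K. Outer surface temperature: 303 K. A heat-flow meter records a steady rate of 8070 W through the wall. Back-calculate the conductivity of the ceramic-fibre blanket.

Series thermal resistances:
R_insulating firebrick = L/(kA) = 0.23/(0.31×19.3) = 0.03844 K/W
R_copper = L/(kA) = 0.0013/(396×19.3) = 1.701×10^-7 K/W
Sum of known resistances R_other = 0.03844 K/W
Total R = ΔT/Q = 722/8070 = 0.08947 K/W
R_ceramic-fibre blanket = R_total − R_other = 0.05102 K/W
k = L/(R·A) = 0.065/(0.05102×19.3)

k ≈ 0.066 W/(m·K)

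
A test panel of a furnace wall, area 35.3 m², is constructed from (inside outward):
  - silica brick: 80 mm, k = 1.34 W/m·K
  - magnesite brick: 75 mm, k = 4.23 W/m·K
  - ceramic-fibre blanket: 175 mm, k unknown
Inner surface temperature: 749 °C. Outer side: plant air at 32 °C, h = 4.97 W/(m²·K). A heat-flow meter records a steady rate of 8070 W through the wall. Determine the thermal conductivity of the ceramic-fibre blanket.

Thermal resistances in series:
R_silica brick = L/(kA) = 0.08/(1.34×35.3) = 0.001691 K/W
R_magnesite brick = L/(kA) = 0.075/(4.23×35.3) = 5.023×10^-4 K/W
R_outer film = 1/(h_o·A) = 1/(4.97×35.3) = 0.0057 K/W
Sum of known resistances R_other = 0.007893 K/W
Total R = ΔT/Q = 717/8070 = 0.08885 K/W
R_ceramic-fibre blanket = R_total − R_other = 0.08095 K/W
k = L/(R·A) = 0.175/(0.08095×35.3)

k ≈ 0.0612 W/(m·K)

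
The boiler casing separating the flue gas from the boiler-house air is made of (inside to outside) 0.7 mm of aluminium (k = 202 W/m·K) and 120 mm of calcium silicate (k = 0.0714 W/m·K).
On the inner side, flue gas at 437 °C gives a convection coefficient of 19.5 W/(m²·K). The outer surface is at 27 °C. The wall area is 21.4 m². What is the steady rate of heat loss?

Thermal resistances in series:
R_inner film = 1/(h_i·A) = 1/(19.5×21.4) = 0.002396 K/W
R_aluminium = L/(kA) = 0.0007/(202×21.4) = 1.619×10^-7 K/W
R_calcium silicate = L/(kA) = 0.12/(0.0714×21.4) = 0.07854 K/W
R_total = 0.08093 K/W
Q = ΔT / R_total = 410 / 0.08093

Q ≈ 5070 W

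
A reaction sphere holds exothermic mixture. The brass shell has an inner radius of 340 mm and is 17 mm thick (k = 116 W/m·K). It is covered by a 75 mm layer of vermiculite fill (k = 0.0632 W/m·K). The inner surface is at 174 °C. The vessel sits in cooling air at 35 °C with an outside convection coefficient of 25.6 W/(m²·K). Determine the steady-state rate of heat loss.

Q ≈ 221 W

Radial (spherical) resistances in series:
R_brass shell = (1/0.34 − 1/0.357)/(4π×116) = 9.608×10^-5 K/W
R_vermiculite fill = (1/0.357 − 1/0.432)/(4π×0.0632) = 0.6123 K/W
R_outer film = 1/(h·4πr_o²) = 1/(25.6×4π×0.432²) = 0.01666 K/W
R_total = 0.6291 K/W
Q = ΔT/R_total = 139/0.6291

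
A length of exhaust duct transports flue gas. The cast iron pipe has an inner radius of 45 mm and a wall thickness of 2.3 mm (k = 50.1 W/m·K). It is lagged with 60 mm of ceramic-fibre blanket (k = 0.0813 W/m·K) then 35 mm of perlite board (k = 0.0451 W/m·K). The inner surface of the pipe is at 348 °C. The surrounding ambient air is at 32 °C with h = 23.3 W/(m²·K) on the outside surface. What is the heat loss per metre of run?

For a radial system each layer contributes R = ln(r_out/r_in)/(2πkL); films add R = 1/(hA).
R_cast iron pipe wall = ln(47.3/45)/(2π×50.1×1) = 1.584×10^-4 K/W
R_ceramic-fibre blanket = ln(107.3/47.3)/(2π×0.0813×1) = 1.604 K/W
R_perlite board = ln(142.3/107.3)/(2π×0.0451×1) = 0.9962 K/W
R_outer film = 1/(h_o·2πr_oL) = 1/(23.3×2π×0.1423×1) = 0.048 K/W
R_total = 2.648 K/W
Q = ΔT/R_total = 316/2.648

q′ ≈ 119 W/m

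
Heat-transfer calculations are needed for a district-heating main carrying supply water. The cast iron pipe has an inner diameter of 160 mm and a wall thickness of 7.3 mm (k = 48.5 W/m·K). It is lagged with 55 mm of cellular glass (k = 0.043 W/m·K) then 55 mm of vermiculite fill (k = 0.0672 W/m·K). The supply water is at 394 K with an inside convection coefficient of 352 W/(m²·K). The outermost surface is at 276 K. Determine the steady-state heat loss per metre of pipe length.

Treating each annulus and film as a series resistance:
R_inner film = 1/(h_i·2πr₁L) = 1/(352×2π×0.08×1) = 0.005652 K/W
R_cast iron pipe wall = ln(87.3/80)/(2π×48.5×1) = 2.866×10^-4 K/W
R_cellular glass = ln(142.3/87.3)/(2π×0.043×1) = 1.808 K/W
R_vermiculite fill = ln(197.3/142.3)/(2π×0.0672×1) = 0.774 K/W
R_total = 2.588 K/W
Q = ΔT/R_total = 118/2.588

q′ ≈ 45.6 W/m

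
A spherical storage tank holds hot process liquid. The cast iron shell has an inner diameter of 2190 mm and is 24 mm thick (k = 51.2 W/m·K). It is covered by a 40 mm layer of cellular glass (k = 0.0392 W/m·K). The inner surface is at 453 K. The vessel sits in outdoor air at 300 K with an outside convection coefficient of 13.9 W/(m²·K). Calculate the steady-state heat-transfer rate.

Q ≈ 2290 W

Spherical conduction: R = (1/r_in − 1/r_out)/(4πk) per layer; series-sum.
R_cast iron shell = (1/1.095 − 1/1.119)/(4π×51.2) = 3.044×10^-5 K/W
R_cellular glass = (1/1.119 − 1/1.159)/(4π×0.0392) = 0.06261 K/W
R_outer film = 1/(h·4πr_o²) = 1/(13.9×4π×1.159²) = 0.004262 K/W
R_total = 0.0669 K/W
Q = ΔT/R_total = 153/0.0669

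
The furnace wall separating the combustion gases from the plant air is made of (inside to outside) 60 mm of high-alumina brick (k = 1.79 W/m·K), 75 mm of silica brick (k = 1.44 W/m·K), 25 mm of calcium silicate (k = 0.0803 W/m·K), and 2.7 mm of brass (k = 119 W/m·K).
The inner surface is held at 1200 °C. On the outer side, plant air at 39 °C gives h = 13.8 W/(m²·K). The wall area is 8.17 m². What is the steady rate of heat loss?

Thermal resistances in series:
R_high-alumina brick = L/(kA) = 0.06/(1.79×8.17) = 0.004103 K/W
R_silica brick = L/(kA) = 0.075/(1.44×8.17) = 0.006375 K/W
R_calcium silicate = L/(kA) = 0.025/(0.0803×8.17) = 0.03811 K/W
R_brass = L/(kA) = 0.0027/(119×8.17) = 2.777×10^-6 K/W
R_outer film = 1/(h_o·A) = 1/(13.8×8.17) = 0.008869 K/W
R_total = 0.05746 K/W
Q = ΔT / R_total = 1161 / 0.05746

Q ≈ 20200 W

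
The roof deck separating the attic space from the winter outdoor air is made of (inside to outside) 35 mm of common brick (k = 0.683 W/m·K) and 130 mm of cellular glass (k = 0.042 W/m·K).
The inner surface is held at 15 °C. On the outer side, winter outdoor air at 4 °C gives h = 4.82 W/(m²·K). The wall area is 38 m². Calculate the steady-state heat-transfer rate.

Q ≈ 125 W

Thermal resistances in series:
R_common brick = L/(kA) = 0.035/(0.683×38) = 0.001349 K/W
R_cellular glass = L/(kA) = 0.13/(0.042×38) = 0.08145 K/W
R_outer film = 1/(h_o·A) = 1/(4.82×38) = 0.00546 K/W
R_total = 0.08826 K/W
Q = ΔT / R_total = 11 / 0.08826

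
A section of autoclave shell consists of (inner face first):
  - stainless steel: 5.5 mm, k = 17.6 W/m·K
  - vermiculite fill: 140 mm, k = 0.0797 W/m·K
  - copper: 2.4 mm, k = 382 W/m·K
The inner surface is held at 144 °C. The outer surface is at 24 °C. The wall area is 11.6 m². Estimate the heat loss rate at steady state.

Q ≈ 792 W

Treating each layer as a thermal resistance in series:
R_stainless steel = L/(kA) = 0.0055/(17.6×11.6) = 2.694×10^-5 K/W
R_vermiculite fill = L/(kA) = 0.14/(0.0797×11.6) = 0.1514 K/W
R_copper = L/(kA) = 0.0024/(382×11.6) = 5.416×10^-7 K/W
R_total = 0.1515 K/W
Q = ΔT / R_total = 120 / 0.1515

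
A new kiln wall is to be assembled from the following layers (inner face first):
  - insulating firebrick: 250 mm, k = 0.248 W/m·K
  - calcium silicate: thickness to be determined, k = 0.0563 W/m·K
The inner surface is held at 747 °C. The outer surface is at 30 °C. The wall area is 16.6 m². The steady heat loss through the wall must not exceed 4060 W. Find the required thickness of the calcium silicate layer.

L ≈ 108 mm

Model the wall as resistances in series:
R_insulating firebrick = L/(kA) = 0.25/(0.248×16.6) = 0.06073 K/W
Sum of the known resistances R_other = 0.06073 K/W
Required total resistance R_tot = ΔT/Q_allow = 717/4060 = 0.1766 K/W
R_calcium silicate = R_tot − R_other = 0.1159 K/W
L = R·k·A = 0.1159×0.0563×16.6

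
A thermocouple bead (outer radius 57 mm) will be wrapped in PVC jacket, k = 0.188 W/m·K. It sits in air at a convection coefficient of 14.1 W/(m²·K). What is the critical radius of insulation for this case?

For a sphere r_cr = 2k/h = 2×0.188/14.1
r_cr = 26.7 mm; since the bare radius (57 mm) is above r_cr, any added insulation will reduce heat loss.

r_cr ≈ 26.7 mm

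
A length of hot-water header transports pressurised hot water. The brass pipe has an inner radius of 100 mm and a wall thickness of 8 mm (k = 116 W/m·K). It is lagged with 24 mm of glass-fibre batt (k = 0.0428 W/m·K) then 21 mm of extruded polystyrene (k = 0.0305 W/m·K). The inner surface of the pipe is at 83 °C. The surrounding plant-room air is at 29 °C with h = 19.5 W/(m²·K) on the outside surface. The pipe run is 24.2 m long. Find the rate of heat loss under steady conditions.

Q ≈ 832 W

Treating each annulus and film as a series resistance:
R_brass pipe wall = ln(108/100)/(2π×116×24.2) = 4.363×10^-6 K/W
R_glass-fibre batt = ln(132/108)/(2π×0.0428×24.2) = 0.03084 K/W
R_extruded polystyrene = ln(153/132)/(2π×0.0305×24.2) = 0.03183 K/W
R_outer film = 1/(h_o·2πr_oL) = 1/(19.5×2π×0.153×24.2) = 0.002204 K/W
R_total = 0.06488 K/W
Q = ΔT/R_total = 54/0.06488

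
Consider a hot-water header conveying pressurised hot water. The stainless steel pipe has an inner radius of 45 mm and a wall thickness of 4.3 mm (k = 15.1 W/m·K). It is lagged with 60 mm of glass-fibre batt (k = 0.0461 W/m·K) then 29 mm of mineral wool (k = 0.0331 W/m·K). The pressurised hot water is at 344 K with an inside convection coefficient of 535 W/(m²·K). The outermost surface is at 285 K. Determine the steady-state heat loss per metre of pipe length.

Cylindrical conduction, so R = ln(r₂/r₁)/(2πkL) per layer, in series:
R_inner film = 1/(h_i·2πr₁L) = 1/(535×2π×0.045×1) = 0.006611 K/W
R_stainless steel pipe wall = ln(49.3/45)/(2π×15.1×1) = 9.619×10^-4 K/W
R_glass-fibre batt = ln(109.3/49.3)/(2π×0.0461×1) = 2.749 K/W
R_mineral wool = ln(138.3/109.3)/(2π×0.0331×1) = 1.132 K/W
R_total = 3.888 K/W
Q = ΔT/R_total = 59/3.888

q′ ≈ 15.2 W/m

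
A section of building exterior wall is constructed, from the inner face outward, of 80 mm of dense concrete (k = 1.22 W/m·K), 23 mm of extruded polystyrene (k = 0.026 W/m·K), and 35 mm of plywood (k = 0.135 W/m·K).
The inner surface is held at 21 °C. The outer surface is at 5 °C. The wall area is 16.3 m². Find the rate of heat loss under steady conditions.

Model the wall as resistances in series:
R_dense concrete = L/(kA) = 0.08/(1.22×16.3) = 0.004023 K/W
R_extruded polystyrene = L/(kA) = 0.023/(0.026×16.3) = 0.05427 K/W
R_plywood = L/(kA) = 0.035/(0.135×16.3) = 0.01591 K/W
R_total = 0.0742 K/W
Q = ΔT / R_total = 16 / 0.0742

Q ≈ 216 W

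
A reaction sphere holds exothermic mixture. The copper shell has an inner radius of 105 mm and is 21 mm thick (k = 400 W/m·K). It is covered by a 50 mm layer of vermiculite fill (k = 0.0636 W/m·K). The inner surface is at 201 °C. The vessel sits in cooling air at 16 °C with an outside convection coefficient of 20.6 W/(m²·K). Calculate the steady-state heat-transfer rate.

Q ≈ 62.8 W

Each spherical layer contributes R = (1/r_i − 1/r_o)/(4πk):
R_copper shell = (1/0.105 − 1/0.126)/(4π×400) = 3.158×10^-4 K/W
R_vermiculite fill = (1/0.126 − 1/0.176)/(4π×0.0636) = 2.821 K/W
R_outer film = 1/(h·4πr_o²) = 1/(20.6×4π×0.176²) = 0.1247 K/W
R_total = 2.946 K/W
Q = ΔT/R_total = 185/2.946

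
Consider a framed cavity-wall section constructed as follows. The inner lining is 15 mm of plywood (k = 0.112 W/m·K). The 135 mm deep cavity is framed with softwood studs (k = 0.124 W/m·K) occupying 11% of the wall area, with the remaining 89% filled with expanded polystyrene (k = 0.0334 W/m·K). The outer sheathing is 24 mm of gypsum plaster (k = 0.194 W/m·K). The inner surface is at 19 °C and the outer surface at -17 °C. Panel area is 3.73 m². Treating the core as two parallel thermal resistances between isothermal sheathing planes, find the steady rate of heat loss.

Q ≈ 39.8 W

Sheathing layers in series; stud and cavity paths in parallel between them.
R_inner = 0.015/(0.112×3.73) = 0.03591 K/W
R_stud  = 0.135/(0.124×0.11×3.73) = 2.653 K/W
R_cav   = 0.135/(0.0334×0.89×3.73) = 1.218 K/W
1/R_core = 1/R_stud + 1/R_cav → R_core = 0.8346 K/W
R_outer = 0.024/(0.194×3.73) = 0.03317 K/W
R_total = 0.9037 K/W
Q = ΔT/R_total = 36/0.9037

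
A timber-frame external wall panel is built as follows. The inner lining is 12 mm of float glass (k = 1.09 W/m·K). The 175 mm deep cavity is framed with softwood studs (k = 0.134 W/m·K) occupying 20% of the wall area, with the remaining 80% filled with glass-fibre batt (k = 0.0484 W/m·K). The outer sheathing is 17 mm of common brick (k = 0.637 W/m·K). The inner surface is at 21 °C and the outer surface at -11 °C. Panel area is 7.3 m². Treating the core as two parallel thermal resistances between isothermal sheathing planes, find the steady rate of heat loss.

Sheathing layers in series; stud and cavity paths in parallel between them.
R_inner = 0.012/(1.09×7.3) = 0.001508 K/W
R_stud  = 0.175/(0.134×0.2×7.3) = 0.8945 K/W
R_cav   = 0.175/(0.0484×0.8×7.3) = 0.6191 K/W
1/R_core = 1/R_stud + 1/R_cav → R_core = 0.3659 K/W
R_outer = 0.017/(0.637×7.3) = 0.003656 K/W
R_total = 0.371 K/W
Q = ΔT/R_total = 32/0.371

Q ≈ 86.2 W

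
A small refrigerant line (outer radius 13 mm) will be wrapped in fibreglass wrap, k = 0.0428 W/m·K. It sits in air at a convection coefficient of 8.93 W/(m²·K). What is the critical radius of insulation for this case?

For a cylinder r_cr = k/h = 0.0428/8.93
r_cr = 4.79 mm; since the bare radius (13 mm) is above r_cr, any added insulation will reduce heat loss.

r_cr ≈ 4.79 mm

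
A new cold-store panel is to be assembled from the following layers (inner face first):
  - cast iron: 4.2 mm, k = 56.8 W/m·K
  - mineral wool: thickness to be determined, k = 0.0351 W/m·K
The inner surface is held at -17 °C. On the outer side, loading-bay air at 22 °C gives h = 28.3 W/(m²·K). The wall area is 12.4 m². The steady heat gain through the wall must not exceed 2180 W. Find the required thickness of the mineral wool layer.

L ≈ 6.54 mm

Thermal resistances in series:
R_cast iron = L/(kA) = 0.0042/(56.8×12.4) = 5.963×10^-6 K/W
R_outer film = 1/(h_o·A) = 1/(28.3×12.4) = 0.00285 K/W
Sum of the known resistances R_other = 0.002856 K/W
Required total resistance R_tot = ΔT/Q_allow = 39/2180 = 0.01789 K/W
R_mineral wool = R_tot − R_other = 0.01503 K/W
L = R·k·A = 0.01503×0.0351×12.4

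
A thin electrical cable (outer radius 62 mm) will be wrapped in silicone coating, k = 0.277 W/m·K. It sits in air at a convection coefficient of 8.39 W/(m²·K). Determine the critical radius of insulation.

r_cr ≈ 33 mm

For a cylinder r_cr = k/h = 0.277/8.39
r_cr = 33 mm; since the bare radius (62 mm) is above r_cr, any added insulation will reduce heat loss.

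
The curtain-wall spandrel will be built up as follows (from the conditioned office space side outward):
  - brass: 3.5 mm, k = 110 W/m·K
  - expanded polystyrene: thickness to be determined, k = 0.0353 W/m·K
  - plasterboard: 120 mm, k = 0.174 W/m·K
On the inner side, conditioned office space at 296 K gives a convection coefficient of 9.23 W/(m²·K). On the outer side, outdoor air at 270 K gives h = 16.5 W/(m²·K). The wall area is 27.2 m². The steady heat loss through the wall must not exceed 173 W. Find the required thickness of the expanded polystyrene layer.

L ≈ 114 mm

Series thermal resistances:
R_inner film = 1/(h_i·A) = 1/(9.23×27.2) = 0.003983 K/W
R_brass = L/(kA) = 0.0035/(110×27.2) = 1.17×10^-6 K/W
R_plasterboard = L/(kA) = 0.12/(0.174×27.2) = 0.02535 K/W
R_outer film = 1/(h_o·A) = 1/(16.5×27.2) = 0.002228 K/W
Sum of the known resistances R_other = 0.03157 K/W
Required total resistance R_tot = ΔT/Q_allow = 26/173 = 0.1503 K/W
R_expanded polystyrene = R_tot − R_other = 0.1187 K/W
L = R·k·A = 0.1187×0.0353×27.2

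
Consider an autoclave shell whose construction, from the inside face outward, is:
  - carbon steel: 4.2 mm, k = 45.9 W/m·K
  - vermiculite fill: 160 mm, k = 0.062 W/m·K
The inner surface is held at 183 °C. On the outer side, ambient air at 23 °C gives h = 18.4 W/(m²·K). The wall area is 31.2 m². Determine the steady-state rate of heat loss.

Q ≈ 1890 W

Using the resistance-network approach (series):
R_carbon steel = L/(kA) = 0.0042/(45.9×31.2) = 2.933×10^-6 K/W
R_vermiculite fill = L/(kA) = 0.16/(0.062×31.2) = 0.08271 K/W
R_outer film = 1/(h_o·A) = 1/(18.4×31.2) = 0.001742 K/W
R_total = 0.08446 K/W
Q = ΔT / R_total = 160 / 0.08446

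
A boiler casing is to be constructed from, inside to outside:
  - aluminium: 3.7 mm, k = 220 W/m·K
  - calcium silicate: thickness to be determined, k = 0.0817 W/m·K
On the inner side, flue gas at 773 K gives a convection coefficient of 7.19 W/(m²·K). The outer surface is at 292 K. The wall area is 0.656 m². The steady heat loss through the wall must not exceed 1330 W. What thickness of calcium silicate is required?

L ≈ 8.02 mm

Thermal resistances in series:
R_inner film = 1/(h_i·A) = 1/(7.19×0.656) = 0.212 K/W
R_aluminium = L/(kA) = 0.0037/(220×0.656) = 2.564×10^-5 K/W
Sum of the known resistances R_other = 0.212 K/W
Required total resistance R_tot = ΔT/Q_allow = 481/1330 = 0.3617 K/W
R_calcium silicate = R_tot − R_other = 0.1496 K/W
L = R·k·A = 0.1496×0.0817×0.656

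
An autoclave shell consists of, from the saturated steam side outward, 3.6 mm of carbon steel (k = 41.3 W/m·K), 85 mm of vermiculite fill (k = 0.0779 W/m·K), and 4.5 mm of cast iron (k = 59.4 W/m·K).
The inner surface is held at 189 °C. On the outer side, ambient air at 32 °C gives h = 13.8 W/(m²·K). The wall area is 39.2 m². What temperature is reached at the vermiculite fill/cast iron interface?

Series thermal resistances:
R_carbon steel = L/(kA) = 0.0036/(41.3×39.2) = 2.224×10^-6 K/W
R_vermiculite fill = L/(kA) = 0.085/(0.0779×39.2) = 0.02784 K/W
R_cast iron = L/(kA) = 0.0045/(59.4×39.2) = 1.933×10^-6 K/W
R_outer film = 1/(h_o·A) = 1/(13.8×39.2) = 0.001849 K/W
R_total = 0.02969 K/W;  Q = ΔT/R_total = 157/0.02969 = 5288 W
T_interface = T_inner − Q·ΣR(inner→interface) = 189 − 5290×0.02784

T ≈ 41.8 °C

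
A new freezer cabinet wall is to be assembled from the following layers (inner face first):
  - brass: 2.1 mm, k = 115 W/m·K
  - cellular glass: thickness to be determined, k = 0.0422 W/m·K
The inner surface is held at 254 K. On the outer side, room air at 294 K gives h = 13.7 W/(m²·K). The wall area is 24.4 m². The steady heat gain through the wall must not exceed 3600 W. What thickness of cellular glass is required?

Series thermal resistances:
R_brass = L/(kA) = 0.0021/(115×24.4) = 7.484×10^-7 K/W
R_outer film = 1/(h_o·A) = 1/(13.7×24.4) = 0.002992 K/W
Sum of the known resistances R_other = 0.002992 K/W
Required total resistance R_tot = ΔT/Q_allow = 40/3600 = 0.01111 K/W
R_cellular glass = R_tot − R_other = 0.008119 K/W
L = R·k·A = 0.008119×0.0422×24.4

L ≈ 8.36 mm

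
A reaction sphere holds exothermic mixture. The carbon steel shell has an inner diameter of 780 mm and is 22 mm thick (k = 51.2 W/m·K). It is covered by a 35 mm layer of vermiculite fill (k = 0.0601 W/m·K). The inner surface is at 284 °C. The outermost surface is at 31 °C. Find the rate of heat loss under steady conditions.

Q ≈ 1000 W

Radial (spherical) resistances in series:
R_carbon steel shell = (1/0.39 − 1/0.412)/(4π×51.2) = 2.128×10^-4 K/W
R_vermiculite fill = (1/0.412 − 1/0.447)/(4π×0.0601) = 0.2516 K/W
R_total = 0.2519 K/W
Q = ΔT/R_total = 253/0.2519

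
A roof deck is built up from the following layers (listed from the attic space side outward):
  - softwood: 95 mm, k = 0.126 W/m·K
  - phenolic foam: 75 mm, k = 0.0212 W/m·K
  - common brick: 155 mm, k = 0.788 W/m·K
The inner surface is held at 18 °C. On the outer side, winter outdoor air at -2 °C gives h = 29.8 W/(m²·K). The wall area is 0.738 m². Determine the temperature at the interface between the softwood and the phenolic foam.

Model the wall as resistances in series:
R_softwood = L/(kA) = 0.095/(0.126×0.738) = 1.022 K/W
R_phenolic foam = L/(kA) = 0.075/(0.0212×0.738) = 4.794 K/W
R_common brick = L/(kA) = 0.155/(0.788×0.738) = 0.2665 K/W
R_outer film = 1/(h_o·A) = 1/(29.8×0.738) = 0.04547 K/W
R_total = 6.127 K/W;  Q = ΔT/R_total = 20/6.127 = 3.264 W
T_interface = T_inner − Q·ΣR(inner→interface) = 18 − 3.26×1.022

T ≈ 14.7 °C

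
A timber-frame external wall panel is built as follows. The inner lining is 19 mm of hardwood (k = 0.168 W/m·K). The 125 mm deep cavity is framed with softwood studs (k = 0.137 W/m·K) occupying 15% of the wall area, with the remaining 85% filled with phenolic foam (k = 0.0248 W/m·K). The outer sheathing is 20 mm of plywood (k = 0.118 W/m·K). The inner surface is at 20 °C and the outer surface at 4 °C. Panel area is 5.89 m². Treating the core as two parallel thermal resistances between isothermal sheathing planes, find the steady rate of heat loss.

Sheathing layers in series; stud and cavity paths in parallel between them.
R_inner = 0.019/(0.168×5.89) = 0.0192 K/W
R_stud  = 0.125/(0.137×0.15×5.89) = 1.033 K/W
R_cav   = 0.125/(0.0248×0.85×5.89) = 1.007 K/W
1/R_core = 1/R_stud + 1/R_cav → R_core = 0.5098 K/W
R_outer = 0.02/(0.118×5.89) = 0.02878 K/W
R_total = 0.5578 K/W
Q = ΔT/R_total = 16/0.5578

Q ≈ 28.7 W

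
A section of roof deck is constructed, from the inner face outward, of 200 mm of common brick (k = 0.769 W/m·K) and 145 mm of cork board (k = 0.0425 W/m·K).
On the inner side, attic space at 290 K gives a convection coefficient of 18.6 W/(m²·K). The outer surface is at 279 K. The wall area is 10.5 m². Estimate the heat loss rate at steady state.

Q ≈ 31 W

Using the resistance-network approach (series):
R_inner film = 1/(h_i·A) = 1/(18.6×10.5) = 0.00512 K/W
R_common brick = L/(kA) = 0.2/(0.769×10.5) = 0.02477 K/W
R_cork board = L/(kA) = 0.145/(0.0425×10.5) = 0.3249 K/W
R_total = 0.3548 K/W
Q = ΔT / R_total = 11 / 0.3548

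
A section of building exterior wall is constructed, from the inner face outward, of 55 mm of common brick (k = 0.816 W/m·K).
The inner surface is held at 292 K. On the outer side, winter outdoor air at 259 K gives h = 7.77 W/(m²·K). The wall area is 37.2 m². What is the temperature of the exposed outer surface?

Model the wall as resistances in series:
R_common brick = L/(kA) = 0.055/(0.816×37.2) = 0.001812 K/W
R_outer film = 1/(h_o·A) = 1/(7.77×37.2) = 0.00346 K/W
R_total = 0.005272 K/W;  Q = ΔT/R_total = 33/0.005272 = 6260 W
T_interface = T_inner − Q·ΣR(inner→interface) = 292 − 6260×0.001812

T ≈ 281 K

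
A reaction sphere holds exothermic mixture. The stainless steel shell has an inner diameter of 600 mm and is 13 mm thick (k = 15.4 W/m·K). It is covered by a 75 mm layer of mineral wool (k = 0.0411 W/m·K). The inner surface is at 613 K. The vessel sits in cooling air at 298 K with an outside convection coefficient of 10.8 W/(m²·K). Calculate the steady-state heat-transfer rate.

Spherical conduction: R = (1/r_in − 1/r_out)/(4πk) per layer; series-sum.
R_stainless steel shell = (1/0.3 − 1/0.313)/(4π×15.4) = 7.154×10^-4 K/W
R_mineral wool = (1/0.313 − 1/0.388)/(4π×0.0411) = 1.196 K/W
R_outer film = 1/(h·4πr_o²) = 1/(10.8×4π×0.388²) = 0.04894 K/W
R_total = 1.245 K/W
Q = ΔT/R_total = 315/1.245

Q ≈ 253 W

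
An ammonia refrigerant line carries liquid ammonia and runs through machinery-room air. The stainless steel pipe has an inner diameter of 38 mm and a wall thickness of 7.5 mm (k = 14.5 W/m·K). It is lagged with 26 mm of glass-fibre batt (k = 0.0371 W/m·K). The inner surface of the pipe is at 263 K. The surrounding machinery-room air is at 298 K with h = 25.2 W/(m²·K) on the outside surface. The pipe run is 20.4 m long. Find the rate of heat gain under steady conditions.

Q ≈ 234 W

Cylindrical conduction, so R = ln(r₂/r₁)/(2πkL) per layer, in series:
R_stainless steel pipe wall = ln(26.5/19)/(2π×14.5×20.4) = 1.79×10^-4 K/W
R_glass-fibre batt = ln(52.5/26.5)/(2π×0.0371×20.4) = 0.1438 K/W
R_outer film = 1/(h_o·2πr_oL) = 1/(25.2×2π×0.0525×20.4) = 0.005897 K/W
R_total = 0.1498 K/W
Q = ΔT/R_total = 35/0.1498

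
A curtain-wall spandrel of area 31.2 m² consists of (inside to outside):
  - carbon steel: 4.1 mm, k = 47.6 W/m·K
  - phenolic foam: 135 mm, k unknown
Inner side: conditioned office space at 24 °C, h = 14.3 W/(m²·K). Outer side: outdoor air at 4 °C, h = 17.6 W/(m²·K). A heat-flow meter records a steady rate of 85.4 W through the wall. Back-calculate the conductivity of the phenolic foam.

k ≈ 0.0188 W/(m·K)

Treating each layer as a thermal resistance in series:
R_inner film = 1/(h_i·A) = 1/(14.3×31.2) = 0.002241 K/W
R_carbon steel = L/(kA) = 0.0041/(47.6×31.2) = 2.761×10^-6 K/W
R_outer film = 1/(h_o·A) = 1/(17.6×31.2) = 0.001821 K/W
Sum of known resistances R_other = 0.004065 K/W
Total R = ΔT/Q = 20/85.4 = 0.2342 K/W
R_phenolic foam = R_total − R_other = 0.2301 K/W
k = L/(R·A) = 0.135/(0.2301×31.2)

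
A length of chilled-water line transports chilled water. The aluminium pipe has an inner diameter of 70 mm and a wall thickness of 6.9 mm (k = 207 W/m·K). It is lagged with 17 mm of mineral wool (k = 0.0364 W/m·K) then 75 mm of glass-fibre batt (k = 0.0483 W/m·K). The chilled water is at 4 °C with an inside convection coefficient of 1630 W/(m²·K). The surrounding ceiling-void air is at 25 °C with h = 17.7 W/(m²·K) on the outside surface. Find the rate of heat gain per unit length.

For a radial system each layer contributes R = ln(r_out/r_in)/(2πkL); films add R = 1/(hA).
R_inner film = 1/(h_i·2πr₁L) = 1/(1630×2π×0.035×1) = 0.00279 K/W
R_aluminium pipe wall = ln(41.9/35)/(2π×207×1) = 1.383×10^-4 K/W
R_mineral wool = ln(58.9/41.9)/(2π×0.0364×1) = 1.489 K/W
R_glass-fibre batt = ln(133.9/58.9)/(2π×0.0483×1) = 2.706 K/W
R_outer film = 1/(h_o·2πr_oL) = 1/(17.7×2π×0.1339×1) = 0.06715 K/W
R_total = 4.265 K/W
Q = ΔT/R_total = 21/4.265

q′ ≈ 4.92 W/m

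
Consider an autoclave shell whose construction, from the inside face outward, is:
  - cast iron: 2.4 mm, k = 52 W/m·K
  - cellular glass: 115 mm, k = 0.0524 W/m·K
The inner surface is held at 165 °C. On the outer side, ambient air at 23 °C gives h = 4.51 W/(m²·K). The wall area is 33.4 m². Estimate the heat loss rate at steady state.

Model the wall as resistances in series:
R_cast iron = L/(kA) = 0.0024/(52×33.4) = 1.382×10^-6 K/W
R_cellular glass = L/(kA) = 0.115/(0.0524×33.4) = 0.06571 K/W
R_outer film = 1/(h_o·A) = 1/(4.51×33.4) = 0.006639 K/W
R_total = 0.07235 K/W
Q = ΔT / R_total = 142 / 0.07235

Q ≈ 1960 W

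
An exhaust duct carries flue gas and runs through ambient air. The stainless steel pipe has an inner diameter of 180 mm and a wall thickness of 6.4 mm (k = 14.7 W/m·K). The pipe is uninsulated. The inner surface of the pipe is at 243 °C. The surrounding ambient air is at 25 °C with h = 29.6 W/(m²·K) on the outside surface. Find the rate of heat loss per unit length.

q′ ≈ 3860 W/m

Per-layer cylindrical resistances, series-summed:
R_stainless steel pipe wall = ln(96.4/90)/(2π×14.7×1) = 7.438×10^-4 K/W
R_outer film = 1/(h_o·2πr_oL) = 1/(29.6×2π×0.0964×1) = 0.05578 K/W
R_total = 0.05652 K/W
Q = ΔT/R_total = 218/0.05652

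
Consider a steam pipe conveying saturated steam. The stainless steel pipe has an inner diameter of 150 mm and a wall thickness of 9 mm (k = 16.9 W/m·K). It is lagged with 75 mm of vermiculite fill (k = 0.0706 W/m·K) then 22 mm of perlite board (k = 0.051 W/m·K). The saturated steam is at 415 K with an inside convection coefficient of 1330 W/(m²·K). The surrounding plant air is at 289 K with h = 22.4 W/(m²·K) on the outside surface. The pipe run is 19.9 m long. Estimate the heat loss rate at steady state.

Q ≈ 1330 W

Cylindrical conduction, so R = ln(r₂/r₁)/(2πkL) per layer, in series:
R_inner film = 1/(h_i·2πr₁L) = 1/(1330×2π×0.075×19.9) = 8.018×10^-5 K/W
R_stainless steel pipe wall = ln(84/75)/(2π×16.9×19.9) = 5.363×10^-5 K/W
R_vermiculite fill = ln(159/84)/(2π×0.0706×19.9) = 0.07228 K/W
R_perlite board = ln(181/159)/(2π×0.051×19.9) = 0.02032 K/W
R_outer film = 1/(h_o·2πr_oL) = 1/(22.4×2π×0.181×19.9) = 0.001973 K/W
R_total = 0.09471 K/W
Q = ΔT/R_total = 126/0.09471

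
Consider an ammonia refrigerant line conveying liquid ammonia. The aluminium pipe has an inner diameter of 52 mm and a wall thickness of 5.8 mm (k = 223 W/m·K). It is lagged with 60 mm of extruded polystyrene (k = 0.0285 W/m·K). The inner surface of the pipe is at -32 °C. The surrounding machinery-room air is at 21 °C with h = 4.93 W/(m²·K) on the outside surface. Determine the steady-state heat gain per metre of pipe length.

q′ ≈ 8.45 W/m

Radial resistances (cylindrical: R_cond = ln(r_o/r_i)/(2πkL), R_conv = 1/(h·2πrL)):
R_aluminium pipe wall = ln(31.8/26)/(2π×223×1) = 1.437×10^-4 K/W
R_extruded polystyrene = ln(91.8/31.8)/(2π×0.0285×1) = 5.92 K/W
R_outer film = 1/(h_o·2πr_oL) = 1/(4.93×2π×0.0918×1) = 0.3517 K/W
R_total = 6.272 K/W
Q = ΔT/R_total = 53/6.272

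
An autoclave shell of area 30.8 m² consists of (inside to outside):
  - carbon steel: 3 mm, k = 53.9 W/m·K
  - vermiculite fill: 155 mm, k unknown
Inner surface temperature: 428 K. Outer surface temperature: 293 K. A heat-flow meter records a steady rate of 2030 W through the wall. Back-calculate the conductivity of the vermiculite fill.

Using the resistance-network approach (series):
R_carbon steel = L/(kA) = 0.003/(53.9×30.8) = 1.807×10^-6 K/W
Sum of known resistances R_other = 1.807×10^-6 K/W
Total R = ΔT/Q = 135/2030 = 0.0665 K/W
R_vermiculite fill = R_total − R_other = 0.0665 K/W
k = L/(R·A) = 0.155/(0.0665×30.8)

k ≈ 0.0757 W/(m·K)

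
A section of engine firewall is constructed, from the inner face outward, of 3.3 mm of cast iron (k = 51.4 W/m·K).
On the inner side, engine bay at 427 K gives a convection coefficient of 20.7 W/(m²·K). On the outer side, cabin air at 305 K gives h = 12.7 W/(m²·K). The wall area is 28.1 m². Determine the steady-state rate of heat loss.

Series thermal resistances:
R_inner film = 1/(h_i·A) = 1/(20.7×28.1) = 0.001719 K/W
R_cast iron = L/(kA) = 0.0033/(51.4×28.1) = 2.285×10^-6 K/W
R_outer film = 1/(h_o·A) = 1/(12.7×28.1) = 0.002802 K/W
R_total = 0.004524 K/W
Q = ΔT / R_total = 122 / 0.004524

Q ≈ 27000 W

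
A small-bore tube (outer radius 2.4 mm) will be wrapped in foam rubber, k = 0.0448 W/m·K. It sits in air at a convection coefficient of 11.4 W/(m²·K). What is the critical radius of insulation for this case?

For a cylinder r_cr = k/h = 0.0448/11.4
r_cr = 3.93 mm; since the bare radius (2.4 mm) is below r_cr, adding a thin layer of insulation will *increase* heat loss.

r_cr ≈ 3.93 mm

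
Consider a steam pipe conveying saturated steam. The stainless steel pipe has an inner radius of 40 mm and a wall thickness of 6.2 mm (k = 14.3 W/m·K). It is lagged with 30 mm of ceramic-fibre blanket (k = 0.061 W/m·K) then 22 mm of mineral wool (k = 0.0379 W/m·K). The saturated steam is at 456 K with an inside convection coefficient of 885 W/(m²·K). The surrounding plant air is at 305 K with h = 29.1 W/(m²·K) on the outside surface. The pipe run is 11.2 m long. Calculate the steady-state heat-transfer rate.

Q ≈ 695 W

For a radial system each layer contributes R = ln(r_out/r_in)/(2πkL); films add R = 1/(hA).
R_inner film = 1/(h_i·2πr₁L) = 1/(885×2π×0.04×11.2) = 4.014×10^-4 K/W
R_stainless steel pipe wall = ln(46.2/40)/(2π×14.3×11.2) = 1.432×10^-4 K/W
R_ceramic-fibre blanket = ln(76.2/46.2)/(2π×0.061×11.2) = 0.1166 K/W
R_mineral wool = ln(98.2/76.2)/(2π×0.0379×11.2) = 0.0951 K/W
R_outer film = 1/(h_o·2πr_oL) = 1/(29.1×2π×0.0982×11.2) = 0.004973 K/W
R_total = 0.2172 K/W
Q = ΔT/R_total = 151/0.2172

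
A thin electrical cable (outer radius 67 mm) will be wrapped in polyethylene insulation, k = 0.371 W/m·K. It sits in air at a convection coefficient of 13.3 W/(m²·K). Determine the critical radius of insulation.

r_cr ≈ 27.9 mm

For a cylinder r_cr = k/h = 0.371/13.3
r_cr = 27.9 mm; since the bare radius (67 mm) is above r_cr, any added insulation will reduce heat loss.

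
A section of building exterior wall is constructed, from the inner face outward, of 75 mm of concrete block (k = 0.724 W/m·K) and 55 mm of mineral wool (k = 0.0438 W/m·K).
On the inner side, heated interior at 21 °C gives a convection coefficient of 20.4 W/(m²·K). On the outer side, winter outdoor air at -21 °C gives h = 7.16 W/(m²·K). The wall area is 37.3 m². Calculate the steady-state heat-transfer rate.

Using the resistance-network approach (series):
R_inner film = 1/(h_i·A) = 1/(20.4×37.3) = 0.001314 K/W
R_concrete block = L/(kA) = 0.075/(0.724×37.3) = 0.002777 K/W
R_mineral wool = L/(kA) = 0.055/(0.0438×37.3) = 0.03367 K/W
R_outer film = 1/(h_o·A) = 1/(7.16×37.3) = 0.003744 K/W
R_total = 0.0415 K/W
Q = ΔT / R_total = 42 / 0.0415

Q ≈ 1010 W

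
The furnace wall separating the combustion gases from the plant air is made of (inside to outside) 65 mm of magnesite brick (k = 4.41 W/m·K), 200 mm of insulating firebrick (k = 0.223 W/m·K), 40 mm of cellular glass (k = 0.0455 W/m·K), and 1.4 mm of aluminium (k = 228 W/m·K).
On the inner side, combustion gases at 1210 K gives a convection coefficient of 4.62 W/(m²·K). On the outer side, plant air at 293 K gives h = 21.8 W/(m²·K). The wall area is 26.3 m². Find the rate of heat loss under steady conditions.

Q ≈ 11700 W

Using the resistance-network approach (series):
R_inner film = 1/(h_i·A) = 1/(4.62×26.3) = 0.00823 K/W
R_magnesite brick = L/(kA) = 0.065/(4.41×26.3) = 5.604×10^-4 K/W
R_insulating firebrick = L/(kA) = 0.2/(0.223×26.3) = 0.0341 K/W
R_cellular glass = L/(kA) = 0.04/(0.0455×26.3) = 0.03343 K/W
R_aluminium = L/(kA) = 0.0014/(228×26.3) = 2.335×10^-7 K/W
R_outer film = 1/(h_o·A) = 1/(21.8×26.3) = 0.001744 K/W
R_total = 0.07806 K/W
Q = ΔT / R_total = 917 / 0.07806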